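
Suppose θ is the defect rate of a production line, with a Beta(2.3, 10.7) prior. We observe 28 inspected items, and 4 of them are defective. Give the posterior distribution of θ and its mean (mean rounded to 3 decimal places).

The binomial likelihood is conjugate to the Beta prior: with 4 successes and 24 failures, the posterior is Beta(2.3+4, 10.7+24) = Beta(6.3, 34.7).
Posterior mean = α/(α+β) = 6.3/41 = 0.154.

Posterior: Beta(6.3, 34.7); mean ≈ 0.154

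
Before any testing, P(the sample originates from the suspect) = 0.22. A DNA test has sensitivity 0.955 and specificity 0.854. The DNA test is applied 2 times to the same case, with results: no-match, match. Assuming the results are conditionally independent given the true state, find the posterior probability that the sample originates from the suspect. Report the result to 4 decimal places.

Posterior P(H) ≈ 0.0886

Let H be the event that the sample originates from the suspect; start with P(H) = 0.22. P('match'|H) = 0.955, P('match'|¬H) = 0.146.
Update on result 1 ('no-match'): P(H) ← 0.045·0.2200 / (0.045·0.2200 + 0.854·0.7800) = 0.0099000/0.67602 = 0.0146.
Update on result 2 ('match'): P(H) ← 0.955·0.0146 / (0.955·0.0146 + 0.146·0.9854) = 0.013986/0.15785 = 0.0886.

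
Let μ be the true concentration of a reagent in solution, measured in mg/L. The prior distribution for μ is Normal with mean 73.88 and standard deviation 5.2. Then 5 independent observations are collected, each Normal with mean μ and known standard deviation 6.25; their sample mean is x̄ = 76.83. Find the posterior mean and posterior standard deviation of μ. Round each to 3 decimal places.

With known σ, the Normal prior is conjugate. Weight on the data is w = (n/σ²)/(n/σ² + 1/τ₀²) = 0.128000/(0.128000+0.0369822) = 0.77584.
Posterior mean = w·x̄ + (1−w)·μ₀ = 0.77584·76.83 + 0.22416·73.88 = 76.169. Posterior variance = 1/(0.128000+0.0369822) = 6.06126, so SD = 2.462.

Posterior mean ≈ 76.169; posterior SD ≈ 2.462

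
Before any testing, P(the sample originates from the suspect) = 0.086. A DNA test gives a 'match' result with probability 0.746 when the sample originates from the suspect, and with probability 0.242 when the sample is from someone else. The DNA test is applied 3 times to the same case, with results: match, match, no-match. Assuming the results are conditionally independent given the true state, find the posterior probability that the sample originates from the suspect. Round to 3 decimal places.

With H the event that the sample originates from the suspect, the joint likelihood of the observed sequence is P(data|H) = 0.746·0.746·0.254 = 0.14136 and P(data|¬H) = 0.242·0.242·0.758 = 0.044392.
Bayes: P(H|data) = 0.086·0.14136 / (0.086·0.14136 + 0.914·0.044392) = 0.012157/0.052730 = 0.2305.

Posterior P(H) ≈ 0.231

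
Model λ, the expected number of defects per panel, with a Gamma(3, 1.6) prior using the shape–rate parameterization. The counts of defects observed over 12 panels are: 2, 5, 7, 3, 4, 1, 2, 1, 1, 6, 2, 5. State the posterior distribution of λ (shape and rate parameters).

The Poisson likelihood adds the total count to the shape and the number of exposure periods to the rate. Here ∑xᵢ = 39 and n = 12, so shape 3→42 and rate 1.6→13.6.

Posterior: Gamma(shape=42, rate=13.6)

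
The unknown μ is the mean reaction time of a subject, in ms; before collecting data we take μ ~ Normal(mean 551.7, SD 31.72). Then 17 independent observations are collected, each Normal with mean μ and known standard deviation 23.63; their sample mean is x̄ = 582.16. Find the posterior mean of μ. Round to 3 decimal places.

Posterior mean ≈ 581.197

With known σ, the Normal prior is conjugate. Weight on the data is w = (n/σ²)/(n/σ² + 1/τ₀²) = 0.0304454/(0.0304454+0.00099388) = 0.96839.
Posterior mean = w·x̄ + (1−w)·μ₀ = 0.96839·582.16 + 0.031613·551.7 = 581.197.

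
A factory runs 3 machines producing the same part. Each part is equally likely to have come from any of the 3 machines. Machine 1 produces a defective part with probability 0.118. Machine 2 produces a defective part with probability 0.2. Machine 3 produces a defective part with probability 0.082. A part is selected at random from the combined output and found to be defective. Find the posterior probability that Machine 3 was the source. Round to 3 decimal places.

P(defective|M1) = 0.118; P(defective|M2) = 0.2; P(defective|M3) = 0.082.
Prior × likelihood for each source: 0.333333·0.118=0.03933, 0.333333·0.2=0.06667, 0.333333·0.082=0.02733. Summing gives P(defective) = 0.13333.
P(Machine 3 | defective) = 0.02733 / 0.13333 = 0.205.

Posterior probability ≈ 0.205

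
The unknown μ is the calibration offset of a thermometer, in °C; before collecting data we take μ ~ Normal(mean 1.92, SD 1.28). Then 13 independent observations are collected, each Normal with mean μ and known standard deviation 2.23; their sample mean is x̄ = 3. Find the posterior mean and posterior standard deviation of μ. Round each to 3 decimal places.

Posterior mean ≈ 2.796; posterior SD ≈ 0.557

With known σ, the Normal prior is conjugate. Weight on the data is w = (n/σ²)/(n/σ² + 1/τ₀²) = 2.61417/(2.61417+0.610352) = 0.81072.
Posterior mean = w·x̄ + (1−w)·μ₀ = 0.81072·3 + 0.18928·1.92 = 2.796. Posterior variance = 1/(2.61417+0.610352) = 0.310124, so SD = 0.557.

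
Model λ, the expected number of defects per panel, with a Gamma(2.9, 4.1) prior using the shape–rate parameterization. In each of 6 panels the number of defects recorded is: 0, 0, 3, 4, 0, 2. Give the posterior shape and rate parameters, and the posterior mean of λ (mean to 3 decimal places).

Posterior: Gamma(shape=11.9, rate=10.1); mean ≈ 1.178

Total count ∑xᵢ = 9 over n = 6 panels.
Gamma is conjugate to the Poisson likelihood: posterior is Gamma(shape = 2.9+9 = 11.9, rate = 4.1+6 = 10.1).
Posterior mean = shape/rate = 11.9/10.1 = 1.178.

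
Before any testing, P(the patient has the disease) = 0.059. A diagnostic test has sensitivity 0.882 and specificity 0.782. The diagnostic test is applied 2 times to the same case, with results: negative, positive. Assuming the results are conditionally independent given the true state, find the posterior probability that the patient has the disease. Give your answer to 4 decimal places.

Posterior P(H) ≈ 0.0369

Let H be the event that the patient has the disease; start with P(H) = 0.059. P('positive'|H) = 0.882, P('positive'|¬H) = 0.218.
Update on result 1 ('negative'): P(H) ← 0.118·0.0590 / (0.118·0.0590 + 0.782·0.9410) = 0.0069620/0.74282 = 0.0094.
Update on result 2 ('positive'): P(H) ← 0.882·0.0094 / (0.882·0.0094 + 0.218·0.9906) = 0.0082664/0.22422 = 0.0369.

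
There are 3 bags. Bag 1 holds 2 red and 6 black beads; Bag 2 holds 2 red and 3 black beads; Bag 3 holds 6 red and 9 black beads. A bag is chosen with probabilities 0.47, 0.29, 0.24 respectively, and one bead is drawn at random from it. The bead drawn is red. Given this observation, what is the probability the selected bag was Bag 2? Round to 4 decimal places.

Posterior probability ≈ 0.3520

Tabulate prior·likelihood by source: [1] prior 0.47, lik 0.25, product 0.1175; [2] prior 0.29, lik 0.4, product 0.1160; [3] prior 0.24, lik 0.4, product 0.09600.
Normalizing constant = 0.32950; the posterior for Bag 2 is its product over the sum, 0.1160/0.32950 = 0.3520.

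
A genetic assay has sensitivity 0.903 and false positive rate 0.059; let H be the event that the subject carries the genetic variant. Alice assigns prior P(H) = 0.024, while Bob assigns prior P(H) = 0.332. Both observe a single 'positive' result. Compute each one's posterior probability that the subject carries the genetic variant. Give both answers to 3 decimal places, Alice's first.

P('+'|H) = 0.903, P('+'|¬H) = 0.059.
Alice: numerator 0.903·0.024 = 0.021672; evidence = 0.021672+0.059·0.976 = 0.079256; posterior = 0.273.
Bob: numerator 0.903·0.332 = 0.29980; evidence = 0.29980+0.059·0.668 = 0.33921; posterior = 0.884.

Alice: 0.273; Bob: 0.884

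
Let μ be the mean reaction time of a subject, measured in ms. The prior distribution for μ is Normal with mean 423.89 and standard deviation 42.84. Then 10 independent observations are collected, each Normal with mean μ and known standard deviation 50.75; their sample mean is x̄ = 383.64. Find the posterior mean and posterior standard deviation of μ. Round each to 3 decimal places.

Posterior mean ≈ 388.593; posterior SD ≈ 15.029

Prior precision 1/τ₀² = 1/42.84² = 0.00054488; data precision n/σ² = 10/50.75² = 0.00388265.
Posterior precision = 0.00054488 + 0.00388265 = 0.00442753, giving posterior SD = 1/√0.00442753 = 15.029.
Posterior mean = (0.00054488·423.89 + 0.00388265·383.64) / 0.00442753 = 388.593.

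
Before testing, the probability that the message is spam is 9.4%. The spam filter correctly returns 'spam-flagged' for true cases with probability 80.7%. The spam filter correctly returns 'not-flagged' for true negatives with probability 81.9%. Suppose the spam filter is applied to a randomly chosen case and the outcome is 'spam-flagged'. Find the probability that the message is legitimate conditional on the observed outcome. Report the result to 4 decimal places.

Let H be the event that the message is spam. P(H) = 0.094, so P(¬H) = 0.906. With E the 'spam-flagged' result, P(E|H) = 0.807 and P(E|¬H) = 0.181.
P(E) = 0.807·0.094 + 0.181·0.906 = 0.075858 + 0.16399 = 0.23984.
By Bayes' theorem, P(H|E) = 0.075858 / 0.23984 = 0.3163. Hence P(¬H|E) = 1 − 0.3163 = 0.6837.

P(¬H | E) ≈ 0.6837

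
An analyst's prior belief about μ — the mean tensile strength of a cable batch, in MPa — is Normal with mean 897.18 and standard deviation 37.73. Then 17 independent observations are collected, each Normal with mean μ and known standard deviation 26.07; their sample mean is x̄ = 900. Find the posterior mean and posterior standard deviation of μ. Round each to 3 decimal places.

With known σ, the Normal prior is conjugate. Weight on the data is w = (n/σ²)/(n/σ² + 1/τ₀²) = 0.0250131/(0.0250131+0.00070247) = 0.97268.
Posterior mean = w·x̄ + (1−w)·μ₀ = 0.97268·900 + 0.027317·897.18 = 899.923. Posterior variance = 1/(0.0250131+0.00070247) = 38.8870, so SD = 6.236.

Posterior mean ≈ 899.923; posterior SD ≈ 6.236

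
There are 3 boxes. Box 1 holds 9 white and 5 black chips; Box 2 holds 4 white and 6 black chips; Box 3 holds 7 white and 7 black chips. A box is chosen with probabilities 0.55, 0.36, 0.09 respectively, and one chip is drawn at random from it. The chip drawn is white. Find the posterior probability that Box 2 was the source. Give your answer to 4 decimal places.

Tabulate prior·likelihood by source: [1] prior 0.55, lik 0.6429, product 0.3536; [2] prior 0.36, lik 0.4, product 0.1440; [3] prior 0.09, lik 0.5, product 0.04500.
Normalizing constant = 0.54257; the posterior for Box 2 is its product over the sum, 0.1440/0.54257 = 0.2654.

Posterior probability ≈ 0.2654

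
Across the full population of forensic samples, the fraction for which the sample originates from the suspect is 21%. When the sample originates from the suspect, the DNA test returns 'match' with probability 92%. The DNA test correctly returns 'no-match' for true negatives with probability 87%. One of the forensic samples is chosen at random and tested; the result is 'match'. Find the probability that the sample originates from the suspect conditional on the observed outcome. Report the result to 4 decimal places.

P(H | E) ≈ 0.6529

Let H be the event that the sample originates from the suspect. P(H) = 0.21, so P(¬H) = 0.79. With E the 'match' result, P(E|H) = 0.92 and P(E|¬H) = 0.13.
P(E) = 0.92·0.21 + 0.13·0.79 = 0.19320 + 0.10270 = 0.29590.
By Bayes' theorem, P(H|E) = 0.19320 / 0.29590 = 0.6529.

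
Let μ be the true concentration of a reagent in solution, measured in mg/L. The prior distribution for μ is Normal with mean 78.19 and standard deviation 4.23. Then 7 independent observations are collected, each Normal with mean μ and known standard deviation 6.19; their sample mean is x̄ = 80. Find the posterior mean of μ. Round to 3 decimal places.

Prior precision 1/τ₀² = 1/4.23² = 0.0558881; data precision n/σ² = 7/6.19² = 0.182691.
Posterior precision = 0.0558881 + 0.182691 = 0.238579.
Posterior mean = (0.0558881·78.19 + 0.182691·80) / 0.238579 = 79.576.

Posterior mean ≈ 79.576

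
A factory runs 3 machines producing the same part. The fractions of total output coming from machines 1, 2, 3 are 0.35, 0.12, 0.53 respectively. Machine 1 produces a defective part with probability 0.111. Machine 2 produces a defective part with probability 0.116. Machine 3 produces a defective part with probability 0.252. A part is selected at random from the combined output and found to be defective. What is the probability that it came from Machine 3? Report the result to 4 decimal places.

P(defective|M1) = 0.111; P(defective|M2) = 0.116; P(defective|M3) = 0.252.
Prior × likelihood for each source: 0.35·0.111=0.03885, 0.12·0.116=0.01392, 0.53·0.252=0.1336. Summing gives P(defective) = 0.18633.
P(Machine 3 | defective) = 0.1336 / 0.18633 = 0.7168.

Posterior probability ≈ 0.7168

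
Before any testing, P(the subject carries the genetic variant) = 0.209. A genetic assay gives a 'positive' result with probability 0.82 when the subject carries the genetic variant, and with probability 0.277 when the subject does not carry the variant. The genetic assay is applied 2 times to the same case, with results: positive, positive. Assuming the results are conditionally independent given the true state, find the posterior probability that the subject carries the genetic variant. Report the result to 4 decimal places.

Posterior P(H) ≈ 0.6984

Let H be the event that the subject carries the genetic variant; start with P(H) = 0.209. P('positive'|H) = 0.82, P('positive'|¬H) = 0.277.
Update on result 1 ('positive'): P(H) ← 0.82·0.2090 / (0.82·0.2090 + 0.277·0.7910) = 0.17138/0.39049 = 0.4389.
Update on result 2 ('positive'): P(H) ← 0.82·0.4389 / (0.82·0.4389 + 0.277·0.5611) = 0.35989/0.51532 = 0.6984.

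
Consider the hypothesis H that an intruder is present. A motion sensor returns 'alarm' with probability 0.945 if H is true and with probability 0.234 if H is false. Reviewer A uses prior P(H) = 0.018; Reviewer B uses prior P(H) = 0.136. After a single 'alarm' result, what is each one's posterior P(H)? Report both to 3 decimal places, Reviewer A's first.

Reviewer A: 0.069; Reviewer B: 0.389

P('+'|H) = 0.945, P('+'|¬H) = 0.234.
Reviewer A: numerator 0.945·0.018 = 0.017010; evidence = 0.017010+0.234·0.982 = 0.24680; posterior = 0.069.
Reviewer B: numerator 0.945·0.136 = 0.12852; evidence = 0.12852+0.234·0.864 = 0.33070; posterior = 0.389.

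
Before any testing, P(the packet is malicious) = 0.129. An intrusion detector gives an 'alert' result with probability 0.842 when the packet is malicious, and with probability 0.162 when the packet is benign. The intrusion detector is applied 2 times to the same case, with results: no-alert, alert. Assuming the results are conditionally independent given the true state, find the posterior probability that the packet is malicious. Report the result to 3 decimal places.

Let H be the event that the packet is malicious; start with P(H) = 0.129. P('alert'|H) = 0.842, P('alert'|¬H) = 0.162.
Update on result 1 ('no-alert'): P(H) ← 0.158·0.1290 / (0.158·0.1290 + 0.838·0.8710) = 0.020382/0.75028 = 0.0272.
Update on result 2 ('alert'): P(H) ← 0.842·0.0272 / (0.842·0.0272 + 0.162·0.9728) = 0.022874/0.18047 = 0.1267.

Posterior P(H) ≈ 0.127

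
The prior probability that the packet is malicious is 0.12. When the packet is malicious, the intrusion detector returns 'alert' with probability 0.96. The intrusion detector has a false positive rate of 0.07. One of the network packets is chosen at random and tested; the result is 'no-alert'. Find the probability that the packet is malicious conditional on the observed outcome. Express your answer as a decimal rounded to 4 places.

Write H for 'the packet is malicious'. Prior odds H:¬H = 0.12/0.88 = 0.13636. For the 'no-alert' outcome, the likelihood ratio is 0.04/0.93 = 0.043011.
Posterior odds = 0.13636 × 0.043011 = 0.0058651, so P(H|E) = 0.0058651/(1+0.0058651) = 0.0058.

P(H | E) ≈ 0.0058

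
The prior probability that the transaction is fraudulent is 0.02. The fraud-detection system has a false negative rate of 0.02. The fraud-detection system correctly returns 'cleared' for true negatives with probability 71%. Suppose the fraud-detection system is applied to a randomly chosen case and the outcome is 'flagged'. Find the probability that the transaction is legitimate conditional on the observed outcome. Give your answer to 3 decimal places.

Let H be the event that the transaction is fraudulent. P(H) = 0.02, so P(¬H) = 0.98. With E the 'flagged' result, P(E|H) = 0.98 and P(E|¬H) = 0.29.
P(E) = 0.98·0.02 + 0.29·0.98 = 0.019600 + 0.28420 = 0.30380.
By Bayes' theorem, P(H|E) = 0.019600 / 0.30380 = 0.065. Hence P(¬H|E) = 1 − 0.065 = 0.935.

P(¬H | E) ≈ 0.935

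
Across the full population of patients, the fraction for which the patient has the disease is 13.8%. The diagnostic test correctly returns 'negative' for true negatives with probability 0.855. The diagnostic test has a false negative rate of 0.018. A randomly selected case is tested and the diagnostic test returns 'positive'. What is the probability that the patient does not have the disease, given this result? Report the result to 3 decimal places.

Let H be the event that the patient has the disease. P(H) = 0.138, so P(¬H) = 0.862. With E the 'positive' result, P(E|H) = 0.982 and P(E|¬H) = 0.145.
P(E) = 0.982·0.138 + 0.145·0.862 = 0.13552 + 0.12499 = 0.26051.
By Bayes' theorem, P(H|E) = 0.13552 / 0.26051 = 0.520. Hence P(¬H|E) = 1 − 0.520 = 0.480.

P(¬H | E) ≈ 0.480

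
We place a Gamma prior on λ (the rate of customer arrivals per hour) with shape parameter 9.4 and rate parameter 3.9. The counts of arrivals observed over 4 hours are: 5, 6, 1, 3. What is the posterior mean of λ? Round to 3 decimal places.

The Poisson likelihood adds the total count to the shape and the number of exposure periods to the rate. Here ∑xᵢ = 15 and n = 4, so shape 9.4→24.4 and rate 3.9→7.9.
E[λ | data] = 24.4/7.9 = 3.089.

Posterior mean ≈ 3.089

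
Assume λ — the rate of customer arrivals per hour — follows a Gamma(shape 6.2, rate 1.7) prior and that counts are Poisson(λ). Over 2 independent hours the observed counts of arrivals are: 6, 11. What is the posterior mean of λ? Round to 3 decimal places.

Posterior mean ≈ 6.270

The Poisson likelihood adds the total count to the shape and the number of exposure periods to the rate. Here ∑xᵢ = 17 and n = 2, so shape 6.2→23.2 and rate 1.7→3.7.
E[λ | data] = 23.2/3.7 = 6.270.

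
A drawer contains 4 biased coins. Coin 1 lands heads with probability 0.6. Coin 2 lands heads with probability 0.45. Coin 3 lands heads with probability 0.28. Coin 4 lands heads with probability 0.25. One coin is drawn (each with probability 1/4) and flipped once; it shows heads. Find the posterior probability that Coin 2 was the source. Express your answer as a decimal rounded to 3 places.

P(heads|C1) = 0.6; P(heads|C2) = 0.45; P(heads|C3) = 0.28; P(heads|C4) = 0.25.
Prior × likelihood for each source: 0.25·0.6=0.1500, 0.25·0.45=0.1125, 0.25·0.28=0.07000, 0.25·0.25=0.06250. Summing gives P(heads) = 0.39500.
P(Coin 2 | heads) = 0.1125 / 0.39500 = 0.285.

Posterior probability ≈ 0.285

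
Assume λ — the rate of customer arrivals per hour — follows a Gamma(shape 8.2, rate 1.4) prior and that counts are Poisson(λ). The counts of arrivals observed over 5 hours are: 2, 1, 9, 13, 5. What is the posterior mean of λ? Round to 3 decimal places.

Posterior mean ≈ 5.969

The Poisson likelihood adds the total count to the shape and the number of exposure periods to the rate. Here ∑xᵢ = 30 and n = 5, so shape 8.2→38.2 and rate 1.4→6.4.
E[λ | data] = 38.2/6.4 = 5.969.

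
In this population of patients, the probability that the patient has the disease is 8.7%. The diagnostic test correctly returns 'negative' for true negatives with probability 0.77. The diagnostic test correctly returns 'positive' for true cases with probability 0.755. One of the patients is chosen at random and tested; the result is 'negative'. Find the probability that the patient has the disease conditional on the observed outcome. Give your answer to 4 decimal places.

Let H be the event that the patient has the disease. P(H) = 0.087, so P(¬H) = 0.913. With E the 'negative' result, P(E|H) = 0.245 and P(E|¬H) = 0.77.
P(E) = 0.245·0.087 + 0.77·0.913 = 0.021315 + 0.70301 = 0.72432.
By Bayes' theorem, P(H|E) = 0.021315 / 0.72432 = 0.0294.

P(H | E) ≈ 0.0294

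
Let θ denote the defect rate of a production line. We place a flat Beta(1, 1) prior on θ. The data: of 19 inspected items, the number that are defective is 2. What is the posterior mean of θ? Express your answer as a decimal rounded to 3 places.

The binomial likelihood is conjugate to the Beta prior: with 2 successes and 17 failures, the posterior is Beta(1+2, 1+17) = Beta(3, 18).
E[θ | data] = 3/(3+18) = 0.143.

Posterior mean ≈ 0.143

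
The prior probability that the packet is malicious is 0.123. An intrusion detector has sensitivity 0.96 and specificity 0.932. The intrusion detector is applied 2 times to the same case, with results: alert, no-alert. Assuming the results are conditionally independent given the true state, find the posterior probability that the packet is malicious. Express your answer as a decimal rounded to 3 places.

Posterior P(H) ≈ 0.078

Let H be the event that the packet is malicious; start with P(H) = 0.123. P('alert'|H) = 0.96, P('alert'|¬H) = 0.068.
Update on result 1 ('alert'): P(H) ← 0.96·0.1230 / (0.96·0.1230 + 0.068·0.8770) = 0.11808/0.17772 = 0.6644.
Update on result 2 ('no-alert'): P(H) ← 0.04·0.6644 / (0.04·0.6644 + 0.932·0.3356) = 0.026577/0.33933 = 0.0783.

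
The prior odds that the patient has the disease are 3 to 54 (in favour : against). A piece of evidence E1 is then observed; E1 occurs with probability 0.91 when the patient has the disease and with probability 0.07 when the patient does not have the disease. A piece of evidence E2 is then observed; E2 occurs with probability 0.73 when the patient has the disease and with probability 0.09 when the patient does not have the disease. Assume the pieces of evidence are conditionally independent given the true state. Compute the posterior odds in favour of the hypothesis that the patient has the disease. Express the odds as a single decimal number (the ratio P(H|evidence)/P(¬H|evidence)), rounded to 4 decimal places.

Posterior odds ≈ 5.8580

Prior odds = 3/54 = 0.055556. In log-odds, ln(0.055556) = -2.8904.
Add log likelihood ratios: ln(13.000) + ln(8.1111) = 4.6582.
Posterior log-odds = 1.7678, so posterior odds = exp(1.7678) = 5.8580.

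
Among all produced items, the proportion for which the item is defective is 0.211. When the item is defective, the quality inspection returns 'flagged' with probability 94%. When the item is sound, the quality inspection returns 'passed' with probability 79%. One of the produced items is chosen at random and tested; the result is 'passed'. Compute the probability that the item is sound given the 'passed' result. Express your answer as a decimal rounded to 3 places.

Write H for 'the item is defective'. Prior odds H:¬H = 0.211/0.789 = 0.26743. For the 'passed' outcome, the likelihood ratio is 0.06/0.79 = 0.075949.
Posterior odds = 0.26743 × 0.075949 = 0.020311, so P(H|E) = 0.020311/(1+0.020311) = 0.020. Then P(¬H|E) = 1 − 0.020 = 0.980.

P(¬H | E) ≈ 0.980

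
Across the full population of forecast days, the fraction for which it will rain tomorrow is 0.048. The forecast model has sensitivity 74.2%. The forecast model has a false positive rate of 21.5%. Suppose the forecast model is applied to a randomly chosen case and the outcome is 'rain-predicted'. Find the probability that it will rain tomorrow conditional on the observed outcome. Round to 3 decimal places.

P(H | E) ≈ 0.148

Let H be the event that it will rain tomorrow. P(H) = 0.048, so P(¬H) = 0.952. With E the 'rain-predicted' result, P(E|H) = 0.742 and P(E|¬H) = 0.215.
P(E) = 0.742·0.048 + 0.215·0.952 = 0.035616 + 0.20468 = 0.24030.
By Bayes' theorem, P(H|E) = 0.035616 / 0.24030 = 0.148.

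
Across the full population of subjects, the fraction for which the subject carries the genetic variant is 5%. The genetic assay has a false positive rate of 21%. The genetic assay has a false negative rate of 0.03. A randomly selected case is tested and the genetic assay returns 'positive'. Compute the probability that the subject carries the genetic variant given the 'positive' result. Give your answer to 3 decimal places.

P(H | E) ≈ 0.196

Write H for 'the subject carries the genetic variant'. Prior odds H:¬H = 0.05/0.95 = 0.052632. For the 'positive' outcome, the likelihood ratio is 0.97/0.21 = 4.6190.
Posterior odds = 0.052632 × 4.6190 = 0.24311, so P(H|E) = 0.24311/(1+0.24311) = 0.196.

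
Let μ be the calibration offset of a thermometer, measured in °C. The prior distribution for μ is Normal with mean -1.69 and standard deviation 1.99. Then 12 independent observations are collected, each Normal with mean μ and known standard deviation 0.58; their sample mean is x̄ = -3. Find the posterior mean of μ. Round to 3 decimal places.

Posterior mean ≈ -2.991

Prior precision 1/τ₀² = 1/1.99² = 0.252519; data precision n/σ² = 12/0.58² = 35.6718.
Posterior precision = 0.252519 + 35.6718 = 35.9243.
Posterior mean = (0.252519·-1.69 + 35.6718·-3) / 35.9243 = -2.991.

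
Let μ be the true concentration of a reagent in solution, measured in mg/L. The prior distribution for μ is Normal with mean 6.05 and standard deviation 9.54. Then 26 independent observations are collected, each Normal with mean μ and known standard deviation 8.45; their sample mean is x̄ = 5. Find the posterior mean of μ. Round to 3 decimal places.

With known σ, the Normal prior is conjugate. Weight on the data is w = (n/σ²)/(n/σ² + 1/τ₀²) = 0.364133/(0.364133+0.0109876) = 0.97071.
Posterior mean = w·x̄ + (1−w)·μ₀ = 0.97071·5 + 0.029291·6.05 = 5.031.

Posterior mean ≈ 5.031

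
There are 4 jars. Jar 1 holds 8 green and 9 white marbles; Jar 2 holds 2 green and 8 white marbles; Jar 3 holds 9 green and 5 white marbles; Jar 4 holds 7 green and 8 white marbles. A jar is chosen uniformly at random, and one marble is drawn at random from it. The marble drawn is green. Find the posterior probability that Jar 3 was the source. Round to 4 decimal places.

Posterior probability ≈ 0.3611

P(green|Jar 1) = 0.4706; P(green|Jar 2) = 0.2; P(green|Jar 3) = 0.6429; P(green|Jar 4) = 0.4667.
Prior × likelihood for each source: 0.25·0.4706=0.1176, 0.25·0.2=0.05000, 0.25·0.6429=0.1607, 0.25·0.4667=0.1167. Summing gives P(green) = 0.44503.
P(Jar 3 | green) = 0.1607 / 0.44503 = 0.3611.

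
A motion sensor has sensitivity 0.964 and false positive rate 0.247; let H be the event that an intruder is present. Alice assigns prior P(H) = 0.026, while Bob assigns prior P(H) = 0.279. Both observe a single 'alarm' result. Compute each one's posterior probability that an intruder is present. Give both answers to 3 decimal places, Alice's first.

P('+'|H) = 0.964, P('+'|¬H) = 0.247.
Alice: numerator 0.964·0.026 = 0.025064; evidence = 0.025064+0.247·0.974 = 0.26564; posterior = 0.094.
Bob: numerator 0.964·0.279 = 0.26896; evidence = 0.26896+0.247·0.721 = 0.44704; posterior = 0.602.

Alice: 0.094; Bob: 0.602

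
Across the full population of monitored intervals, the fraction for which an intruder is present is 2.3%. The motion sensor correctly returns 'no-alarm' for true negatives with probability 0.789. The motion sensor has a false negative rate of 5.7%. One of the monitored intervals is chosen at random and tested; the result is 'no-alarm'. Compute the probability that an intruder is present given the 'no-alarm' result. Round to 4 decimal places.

P(H | E) ≈ 0.0017

Let H be the event that an intruder is present. P(H) = 0.023, so P(¬H) = 0.977. With E the 'no-alarm' result, P(E|H) = 0.057 and P(E|¬H) = 0.789.
P(E) = 0.057·0.023 + 0.789·0.977 = 0.0013110 + 0.77085 = 0.77216.
By Bayes' theorem, P(H|E) = 0.0013110 / 0.77216 = 0.0017.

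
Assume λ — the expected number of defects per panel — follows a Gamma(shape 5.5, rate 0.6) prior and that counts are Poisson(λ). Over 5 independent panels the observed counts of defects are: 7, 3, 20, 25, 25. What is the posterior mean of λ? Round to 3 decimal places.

Total count ∑xᵢ = 80 over n = 5 panels.
Gamma is conjugate to the Poisson likelihood: posterior is Gamma(shape = 5.5+80 = 85.5, rate = 0.6+5 = 5.6).
E[λ | data] = 85.5/5.6 = 15.268.

Posterior mean ≈ 15.268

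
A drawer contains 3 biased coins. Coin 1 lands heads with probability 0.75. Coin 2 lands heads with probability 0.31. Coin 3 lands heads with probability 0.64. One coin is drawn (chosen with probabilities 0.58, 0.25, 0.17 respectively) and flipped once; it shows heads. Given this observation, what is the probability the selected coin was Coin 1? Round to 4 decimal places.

Posterior probability ≈ 0.7001

P(heads|C1) = 0.75; P(heads|C2) = 0.31; P(heads|C3) = 0.64.
Prior × likelihood for each source: 0.58·0.75=0.4350, 0.25·0.31=0.07750, 0.17·0.64=0.1088. Summing gives P(heads) = 0.62130.
P(Coin 1 | heads) = 0.4350 / 0.62130 = 0.7001.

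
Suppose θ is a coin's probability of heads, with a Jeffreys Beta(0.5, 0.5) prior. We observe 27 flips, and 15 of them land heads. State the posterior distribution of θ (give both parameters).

Posterior: Beta(15.5, 12.5)

Observing 15 successes and 12 failures updates Beta(0.5, 0.5) by adding the success and failure counts to the two shape parameters: α = 0.5+15 = 15.5, β = 0.5+12 = 12.5.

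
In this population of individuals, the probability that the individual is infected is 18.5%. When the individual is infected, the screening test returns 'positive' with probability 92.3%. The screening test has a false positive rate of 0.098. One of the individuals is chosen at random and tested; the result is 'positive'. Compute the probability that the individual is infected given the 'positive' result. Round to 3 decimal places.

P(H | E) ≈ 0.681

Let H be the event that the individual is infected. P(H) = 0.185, so P(¬H) = 0.815. With E the 'positive' result, P(E|H) = 0.923 and P(E|¬H) = 0.098.
P(E) = 0.923·0.185 + 0.098·0.815 = 0.17076 + 0.079870 = 0.25062.
By Bayes' theorem, P(H|E) = 0.17076 / 0.25062 = 0.681.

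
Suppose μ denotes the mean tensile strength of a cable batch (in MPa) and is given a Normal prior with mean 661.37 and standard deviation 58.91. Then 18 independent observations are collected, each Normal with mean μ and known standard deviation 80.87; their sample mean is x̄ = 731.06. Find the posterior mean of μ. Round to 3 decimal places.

Posterior mean ≈ 724.455

With known σ, the Normal prior is conjugate. Weight on the data is w = (n/σ²)/(n/σ² + 1/τ₀²) = 0.00275231/(0.00275231+0.00028815) = 0.90523.
Posterior mean = w·x̄ + (1−w)·μ₀ = 0.90523·731.06 + 0.094772·661.37 = 724.455.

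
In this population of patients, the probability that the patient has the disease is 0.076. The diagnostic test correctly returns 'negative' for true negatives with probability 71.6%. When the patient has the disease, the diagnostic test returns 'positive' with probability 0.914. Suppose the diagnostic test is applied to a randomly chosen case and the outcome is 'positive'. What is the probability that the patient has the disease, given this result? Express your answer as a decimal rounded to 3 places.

P(H | E) ≈ 0.209

Let H be the event that the patient has the disease. P(H) = 0.076, so P(¬H) = 0.924. With E the 'positive' result, P(E|H) = 0.914 and P(E|¬H) = 0.284.
P(E) = 0.914·0.076 + 0.284·0.924 = 0.069464 + 0.26242 = 0.33188.
By Bayes' theorem, P(H|E) = 0.069464 / 0.33188 = 0.209.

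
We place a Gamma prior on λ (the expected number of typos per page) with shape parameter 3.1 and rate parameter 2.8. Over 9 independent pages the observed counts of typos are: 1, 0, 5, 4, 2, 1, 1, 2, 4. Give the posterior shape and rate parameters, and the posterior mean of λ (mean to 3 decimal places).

Posterior: Gamma(shape=23.1, rate=11.8); mean ≈ 1.958

The Poisson likelihood adds the total count to the shape and the number of exposure periods to the rate. Here ∑xᵢ = 20 and n = 9, so shape 3.1→23.1 and rate 2.8→11.8.
E[λ | data] = 23.1/11.8 = 1.958.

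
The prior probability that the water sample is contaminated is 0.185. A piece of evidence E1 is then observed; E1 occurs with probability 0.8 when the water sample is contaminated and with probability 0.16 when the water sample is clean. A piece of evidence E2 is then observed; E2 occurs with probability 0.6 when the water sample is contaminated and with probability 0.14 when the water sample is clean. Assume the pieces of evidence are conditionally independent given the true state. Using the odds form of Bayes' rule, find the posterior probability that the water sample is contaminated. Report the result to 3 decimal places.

Posterior probability ≈ 0.829

Prior odds = 0.185/(1−0.185) = 0.22699. In log-odds, ln(0.22699) = -1.4828.
Add log likelihood ratios: ln(5.0000) + ln(4.2857) = 3.0647.
Posterior log-odds = 1.5819, so posterior odds = exp(1.5819) = 4.8642. Converting, P(H|E) = 4.8642/5.8642 = 0.829.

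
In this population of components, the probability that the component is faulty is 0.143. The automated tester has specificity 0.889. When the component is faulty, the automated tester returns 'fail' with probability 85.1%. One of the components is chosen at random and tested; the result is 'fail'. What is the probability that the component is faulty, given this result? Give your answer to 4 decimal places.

P(H | E) ≈ 0.5613

Write H for 'the component is faulty'. Prior odds H:¬H = 0.143/0.857 = 0.16686. For the 'fail' outcome, the likelihood ratio is 0.851/0.111 = 7.6667.
Posterior odds = 0.16686 × 7.6667 = 1.2793, so P(H|E) = 1.2793/(1+1.2793) = 0.5613.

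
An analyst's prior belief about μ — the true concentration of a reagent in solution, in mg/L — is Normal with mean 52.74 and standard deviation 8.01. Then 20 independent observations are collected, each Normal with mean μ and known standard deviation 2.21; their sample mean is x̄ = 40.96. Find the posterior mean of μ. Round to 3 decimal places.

Prior precision 1/τ₀² = 1/8.01² = 0.0155860; data precision n/σ² = 20/2.21² = 4.09492.
Posterior precision = 0.0155860 + 4.09492 = 4.11051.
Posterior mean = (0.0155860·52.74 + 4.09492·40.96) / 4.11051 = 41.005.

Posterior mean ≈ 41.005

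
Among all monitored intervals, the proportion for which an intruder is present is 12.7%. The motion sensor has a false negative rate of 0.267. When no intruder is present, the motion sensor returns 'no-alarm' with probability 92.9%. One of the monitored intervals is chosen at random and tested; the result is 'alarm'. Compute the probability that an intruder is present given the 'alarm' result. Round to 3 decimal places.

Write H for 'an intruder is present'. Prior odds H:¬H = 0.127/0.873 = 0.14548. For the 'alarm' outcome, the likelihood ratio is 0.733/0.071 = 10.324.
Posterior odds = 0.14548 × 10.324 = 1.5019, so P(H|E) = 1.5019/(1+1.5019) = 0.600.

P(H | E) ≈ 0.600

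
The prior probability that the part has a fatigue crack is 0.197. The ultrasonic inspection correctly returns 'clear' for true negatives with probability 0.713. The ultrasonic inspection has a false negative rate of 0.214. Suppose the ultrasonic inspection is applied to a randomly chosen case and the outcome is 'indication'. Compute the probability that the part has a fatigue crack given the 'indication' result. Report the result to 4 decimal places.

P(H | E) ≈ 0.4019

Write H for 'the part has a fatigue crack'. Prior odds H:¬H = 0.197/0.803 = 0.24533. For the 'indication' outcome, the likelihood ratio is 0.786/0.287 = 2.7387.
Posterior odds = 0.24533 × 2.7387 = 0.67188, so P(H|E) = 0.67188/(1+0.67188) = 0.4019.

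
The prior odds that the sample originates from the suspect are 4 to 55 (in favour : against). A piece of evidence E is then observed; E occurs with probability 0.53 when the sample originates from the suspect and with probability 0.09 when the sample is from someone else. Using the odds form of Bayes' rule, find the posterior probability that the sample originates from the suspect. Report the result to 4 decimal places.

Prior odds = 4/55 = 0.072727.
Likelihood ratio for E = 0.53/0.09 = 5.8889.
Posterior odds = prior odds × LR = 0.42828.
Posterior probability = odds/(1+odds) = 0.42828/1.4283 = 0.2999.

Posterior probability ≈ 0.2999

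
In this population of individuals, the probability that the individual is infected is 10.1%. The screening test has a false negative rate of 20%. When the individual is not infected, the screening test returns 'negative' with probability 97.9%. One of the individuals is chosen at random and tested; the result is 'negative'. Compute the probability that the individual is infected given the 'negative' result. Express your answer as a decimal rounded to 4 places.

P(H | E) ≈ 0.0224

Let H be the event that the individual is infected. P(H) = 0.101, so P(¬H) = 0.899. With E the 'negative' result, P(E|H) = 0.2 and P(E|¬H) = 0.979.
P(E) = 0.2·0.101 + 0.979·0.899 = 0.020200 + 0.88012 = 0.90032.
By Bayes' theorem, P(H|E) = 0.020200 / 0.90032 = 0.0224.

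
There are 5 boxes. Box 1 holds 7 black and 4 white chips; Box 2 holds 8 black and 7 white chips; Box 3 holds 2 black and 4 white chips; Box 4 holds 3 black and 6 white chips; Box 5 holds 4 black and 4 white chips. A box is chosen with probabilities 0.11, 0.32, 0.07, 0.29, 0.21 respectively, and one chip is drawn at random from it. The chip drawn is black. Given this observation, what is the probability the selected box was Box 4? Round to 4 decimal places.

Tabulate prior·likelihood by source: [1] prior 0.11, lik 0.6364, product 0.07000; [2] prior 0.32, lik 0.5333, product 0.1707; [3] prior 0.07, lik 0.3333, product 0.02333; [4] prior 0.29, lik 0.3333, product 0.09667; [5] prior 0.21, lik 0.5, product 0.1050.
Normalizing constant = 0.46567; the posterior for Box 4 is its product over the sum, 0.09667/0.46567 = 0.2076.

Posterior probability ≈ 0.2076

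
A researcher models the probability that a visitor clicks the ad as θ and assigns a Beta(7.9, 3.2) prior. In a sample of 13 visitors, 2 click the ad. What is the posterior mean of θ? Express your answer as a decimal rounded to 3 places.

Observing 2 successes and 11 failures updates Beta(7.9, 3.2) by adding the success and failure counts to the two shape parameters: α = 7.9+2 = 9.9, β = 3.2+11 = 14.2.
E[θ | data] = 9.9/(9.9+14.2) = 0.411.

Posterior mean ≈ 0.411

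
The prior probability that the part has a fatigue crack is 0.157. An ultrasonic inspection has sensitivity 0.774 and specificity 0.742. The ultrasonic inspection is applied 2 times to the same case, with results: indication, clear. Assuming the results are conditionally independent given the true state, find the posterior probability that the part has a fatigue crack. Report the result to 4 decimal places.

Let H be the event that the part has a fatigue crack; start with P(H) = 0.157. P('indication'|H) = 0.774, P('indication'|¬H) = 0.258.
Update on result 1 ('indication'): P(H) ← 0.774·0.1570 / (0.774·0.1570 + 0.258·0.8430) = 0.12152/0.33901 = 0.3584.
Update on result 2 ('clear'): P(H) ← 0.226·0.3584 / (0.226·0.3584 + 0.742·0.6416) = 0.081009/0.55704 = 0.1454.

Posterior P(H) ≈ 0.1454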